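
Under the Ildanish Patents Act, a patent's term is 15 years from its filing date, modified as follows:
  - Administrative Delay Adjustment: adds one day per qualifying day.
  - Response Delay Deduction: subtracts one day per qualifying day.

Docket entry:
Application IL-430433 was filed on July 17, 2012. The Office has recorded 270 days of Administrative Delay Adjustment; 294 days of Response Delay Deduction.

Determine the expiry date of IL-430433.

Base term: filing date + 15 years → 17 July 2027.
Administrative Delay Adjustment: +270 days → 12 April 2028.
Response Delay Deduction: −294 days → 23 June 2027.

2027-06-23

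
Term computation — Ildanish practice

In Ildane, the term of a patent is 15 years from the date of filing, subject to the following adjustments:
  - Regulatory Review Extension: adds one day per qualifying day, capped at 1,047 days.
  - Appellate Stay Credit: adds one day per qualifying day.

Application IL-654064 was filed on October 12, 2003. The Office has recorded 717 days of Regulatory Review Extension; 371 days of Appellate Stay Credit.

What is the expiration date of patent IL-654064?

2021-10-04

Base term: filing date + 15 years → 12 October 2018.
Regulatory Review Extension: 717 days (within the 1047-day cap) → +717 days → 28 September 2020.
Appellate Stay Credit: +371 days → 4 October 2021.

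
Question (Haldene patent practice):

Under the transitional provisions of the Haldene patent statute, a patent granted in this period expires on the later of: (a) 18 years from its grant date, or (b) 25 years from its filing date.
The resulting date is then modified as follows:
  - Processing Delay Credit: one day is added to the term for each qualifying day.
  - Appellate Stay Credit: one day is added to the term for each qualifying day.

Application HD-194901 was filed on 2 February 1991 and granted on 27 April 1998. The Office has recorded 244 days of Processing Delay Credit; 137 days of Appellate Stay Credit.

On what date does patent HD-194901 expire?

2017-05-13

(a) grant + 18 years → 27 April 2016.
(b) filing + 25 years → 2 February 2016.
Later of the two: 27 April 2016.
Processing Delay Credit: +244 days → 27 December 2016.
Appellate Stay Credit: +137 days → 13 May 2017.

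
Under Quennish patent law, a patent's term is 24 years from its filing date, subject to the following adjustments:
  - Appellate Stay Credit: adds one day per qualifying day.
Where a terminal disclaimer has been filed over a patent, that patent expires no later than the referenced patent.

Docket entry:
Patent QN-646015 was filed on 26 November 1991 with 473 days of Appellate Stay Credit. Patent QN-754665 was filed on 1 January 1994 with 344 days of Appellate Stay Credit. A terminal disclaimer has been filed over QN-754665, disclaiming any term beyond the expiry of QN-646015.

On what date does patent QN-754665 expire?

March 13, 2017

Natural term of QN-754665:
  Base: filing + 24 years → 1 January 2018.
  Appellate Stay Credit: +344 days → 11 December 2018.
Expiry of referenced patent QN-646015:
  Base: filing + 24 years → 26 November 2015.
  Appellate Stay Credit: +473 days → 13 March 2017.
Terminal disclaimer: QN-754665 expires on the earlier of 11 December 2018 and 13 March 2017.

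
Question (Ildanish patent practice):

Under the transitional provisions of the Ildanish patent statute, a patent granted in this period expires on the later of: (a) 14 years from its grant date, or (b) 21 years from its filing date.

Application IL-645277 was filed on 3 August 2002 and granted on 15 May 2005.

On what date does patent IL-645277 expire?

August 3, 2023

(a) grant + 14 years → 15 May 2019.
(b) filing + 21 years → 3 August 2023.
Later of the two: 3 August 2023.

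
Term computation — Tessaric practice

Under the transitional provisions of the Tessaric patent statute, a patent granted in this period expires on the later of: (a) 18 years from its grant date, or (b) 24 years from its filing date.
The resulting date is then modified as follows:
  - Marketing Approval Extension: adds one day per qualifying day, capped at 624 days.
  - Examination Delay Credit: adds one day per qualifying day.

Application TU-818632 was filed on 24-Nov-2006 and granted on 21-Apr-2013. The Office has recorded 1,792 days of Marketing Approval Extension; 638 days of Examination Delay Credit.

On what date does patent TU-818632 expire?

October 4, 2034

(a) grant + 18 years → 21 April 2031.
(b) filing + 24 years → 24 November 2030.
Later of the two: 21 April 2031.
Marketing Approval Extension: 1792 days claimed exceeds the 624-day cap, so +624 days → 4 January 2033.
Examination Delay Credit: +638 days → 4 October 2034.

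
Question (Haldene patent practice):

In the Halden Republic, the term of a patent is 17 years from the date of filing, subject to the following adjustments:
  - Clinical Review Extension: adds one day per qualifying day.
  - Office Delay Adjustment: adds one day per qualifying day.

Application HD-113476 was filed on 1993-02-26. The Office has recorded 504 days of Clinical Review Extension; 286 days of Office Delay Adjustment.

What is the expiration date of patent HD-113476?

Base term: filing date + 17 years → 26 February 2010.
Clinical Review Extension: +504 days → 15 July 2011.
Office Delay Adjustment: +286 days → 26 April 2012.

2012-04-26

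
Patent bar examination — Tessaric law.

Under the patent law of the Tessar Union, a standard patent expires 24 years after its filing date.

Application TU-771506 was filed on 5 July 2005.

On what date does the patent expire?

Filing date + 24 years → 5 July 2029.

July 5, 2029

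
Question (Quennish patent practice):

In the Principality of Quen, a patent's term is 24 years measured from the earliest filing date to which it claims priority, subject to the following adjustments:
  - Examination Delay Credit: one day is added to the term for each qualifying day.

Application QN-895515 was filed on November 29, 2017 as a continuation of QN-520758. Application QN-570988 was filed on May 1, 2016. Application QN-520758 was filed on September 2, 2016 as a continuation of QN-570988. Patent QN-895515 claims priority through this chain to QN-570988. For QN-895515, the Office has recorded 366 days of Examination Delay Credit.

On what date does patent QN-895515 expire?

Earliest priority filing: 1 May 2016.
Base term: 1 May 2016 + 24 years → 1 May 2040.
Examination Delay Credit: +366 days → 2 May 2041.

2041-05-02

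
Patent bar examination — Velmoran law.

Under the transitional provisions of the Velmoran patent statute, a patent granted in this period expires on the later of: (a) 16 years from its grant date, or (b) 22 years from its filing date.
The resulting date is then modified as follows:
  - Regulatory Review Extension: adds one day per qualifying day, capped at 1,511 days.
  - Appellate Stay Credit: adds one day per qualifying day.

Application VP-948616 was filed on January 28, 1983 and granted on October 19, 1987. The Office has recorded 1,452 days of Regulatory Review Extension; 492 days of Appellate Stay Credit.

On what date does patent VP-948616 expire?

(a) grant + 16 years → 19 October 2003.
(b) filing + 22 years → 28 January 2005.
Later of the two: 28 January 2005.
Regulatory Review Extension: 1452 days (within the 1511-day cap) → +1452 days → 19 January 2009.
Appellate Stay Credit: +492 days → 26 May 2010.

May 26, 2010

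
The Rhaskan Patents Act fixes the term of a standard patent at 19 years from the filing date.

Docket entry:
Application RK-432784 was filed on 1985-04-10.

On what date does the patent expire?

April 10, 2004

Filing date + 19 years → 10 April 2004.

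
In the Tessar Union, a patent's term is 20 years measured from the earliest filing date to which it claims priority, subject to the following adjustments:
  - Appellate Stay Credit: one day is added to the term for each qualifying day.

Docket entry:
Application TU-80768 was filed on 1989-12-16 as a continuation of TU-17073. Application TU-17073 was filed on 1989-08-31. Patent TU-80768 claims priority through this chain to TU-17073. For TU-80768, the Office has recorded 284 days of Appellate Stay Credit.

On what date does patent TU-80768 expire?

Earliest priority filing: 31 August 1989.
Base term: 31 August 1989 + 20 years → 31 August 2009.
Appellate Stay Credit: +284 days → 11 June 2010.

2010-06-11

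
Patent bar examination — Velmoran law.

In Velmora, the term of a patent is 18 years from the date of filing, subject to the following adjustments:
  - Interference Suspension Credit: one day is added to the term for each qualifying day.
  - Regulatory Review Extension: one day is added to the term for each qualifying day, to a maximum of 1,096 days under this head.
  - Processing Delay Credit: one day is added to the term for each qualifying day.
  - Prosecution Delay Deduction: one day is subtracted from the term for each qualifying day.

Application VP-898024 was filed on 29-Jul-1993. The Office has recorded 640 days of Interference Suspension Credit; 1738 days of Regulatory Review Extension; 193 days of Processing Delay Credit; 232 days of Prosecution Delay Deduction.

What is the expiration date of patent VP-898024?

2016-03-21

Base term: filing date + 18 years → 29 July 2011.
Interference Suspension Credit: +640 days → 29 April 2013.
Regulatory Review Extension: 1738 days claimed exceeds the 1096-day cap, so +1096 days → 29 April 2016.
Processing Delay Credit: +193 days → 8 November 2016.
Prosecution Delay Deduction: −232 days → 21 March 2016.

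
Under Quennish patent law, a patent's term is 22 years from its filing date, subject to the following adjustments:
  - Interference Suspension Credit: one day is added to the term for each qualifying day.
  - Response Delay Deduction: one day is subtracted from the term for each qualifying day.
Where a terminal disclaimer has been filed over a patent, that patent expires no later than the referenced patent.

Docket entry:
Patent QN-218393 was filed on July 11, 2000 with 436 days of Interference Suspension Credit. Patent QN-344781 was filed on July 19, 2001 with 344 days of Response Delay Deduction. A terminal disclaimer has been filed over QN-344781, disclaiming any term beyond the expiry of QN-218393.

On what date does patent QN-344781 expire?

August 9, 2022

Natural term of QN-344781:
  Base: filing + 22 years → 19 July 2023.
  Response Delay Deduction: −344 days → 9 August 2022.
Expiry of referenced patent QN-218393:
  Base: filing + 22 years → 11 July 2022.
  Interference Suspension Credit: +436 days → 20 September 2023.
Terminal disclaimer: QN-344781 expires on the earlier of 9 August 2022 and 20 September 2023.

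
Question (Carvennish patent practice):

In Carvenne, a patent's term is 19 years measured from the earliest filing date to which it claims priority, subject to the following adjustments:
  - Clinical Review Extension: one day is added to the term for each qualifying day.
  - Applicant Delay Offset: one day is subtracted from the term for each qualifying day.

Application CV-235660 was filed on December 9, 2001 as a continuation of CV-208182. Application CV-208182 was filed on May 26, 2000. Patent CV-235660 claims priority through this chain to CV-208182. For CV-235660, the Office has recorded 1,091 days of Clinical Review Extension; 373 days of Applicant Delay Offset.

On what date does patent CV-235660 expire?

Earliest priority filing: 26 May 2000.
Base term: 26 May 2000 + 19 years → 26 May 2019.
Clinical Review Extension: +1091 days → 21 May 2022.
Applicant Delay Offset: −373 days → 13 May 2021.

May 13, 2021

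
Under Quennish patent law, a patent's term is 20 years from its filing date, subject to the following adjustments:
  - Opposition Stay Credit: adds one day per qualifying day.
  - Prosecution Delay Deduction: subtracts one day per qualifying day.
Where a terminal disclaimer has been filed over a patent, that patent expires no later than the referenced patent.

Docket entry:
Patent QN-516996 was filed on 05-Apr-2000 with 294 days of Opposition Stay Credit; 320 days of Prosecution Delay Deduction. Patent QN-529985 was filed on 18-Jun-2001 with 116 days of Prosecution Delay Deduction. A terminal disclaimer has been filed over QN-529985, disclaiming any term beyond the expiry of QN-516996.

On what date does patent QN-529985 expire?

Natural term of QN-529985:
  Base: filing + 20 years → 18 June 2021.
  Prosecution Delay Deduction: −116 days → 22 February 2021.
Expiry of referenced patent QN-516996:
  Base: filing + 20 years → 5 April 2020.
  Opposition Stay Credit: +294 days → 24 January 2021.
  Prosecution Delay Deduction: −320 days → 10 March 2020.
Terminal disclaimer: QN-529985 expires on the earlier of 22 February 2021 and 10 March 2020.

2020-03-10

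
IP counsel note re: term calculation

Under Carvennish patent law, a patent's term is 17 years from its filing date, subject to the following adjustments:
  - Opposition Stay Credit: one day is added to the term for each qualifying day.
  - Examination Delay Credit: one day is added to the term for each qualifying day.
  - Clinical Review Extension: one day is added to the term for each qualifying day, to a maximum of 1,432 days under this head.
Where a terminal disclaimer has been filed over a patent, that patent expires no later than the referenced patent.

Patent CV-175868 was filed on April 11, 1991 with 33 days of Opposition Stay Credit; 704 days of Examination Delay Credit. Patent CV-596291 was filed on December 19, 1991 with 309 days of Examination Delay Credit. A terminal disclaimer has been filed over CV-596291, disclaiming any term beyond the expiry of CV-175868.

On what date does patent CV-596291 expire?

October 24, 2009

Natural term of CV-596291:
  Base: filing + 17 years → 19 December 2008.
  Examination Delay Credit: +309 days → 24 October 2009.
Expiry of referenced patent CV-175868:
  Base: filing + 17 years → 11 April 2008.
  Opposition Stay Credit: +33 days → 14 May 2008.
  Examination Delay Credit: +704 days → 18 April 2010.
Terminal disclaimer: CV-596291 expires on the earlier of 24 October 2009 and 18 April 2010.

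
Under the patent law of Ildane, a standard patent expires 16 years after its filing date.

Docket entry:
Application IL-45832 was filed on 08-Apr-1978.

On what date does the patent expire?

1994-04-08

Filing date + 16 years → 8 April 1994.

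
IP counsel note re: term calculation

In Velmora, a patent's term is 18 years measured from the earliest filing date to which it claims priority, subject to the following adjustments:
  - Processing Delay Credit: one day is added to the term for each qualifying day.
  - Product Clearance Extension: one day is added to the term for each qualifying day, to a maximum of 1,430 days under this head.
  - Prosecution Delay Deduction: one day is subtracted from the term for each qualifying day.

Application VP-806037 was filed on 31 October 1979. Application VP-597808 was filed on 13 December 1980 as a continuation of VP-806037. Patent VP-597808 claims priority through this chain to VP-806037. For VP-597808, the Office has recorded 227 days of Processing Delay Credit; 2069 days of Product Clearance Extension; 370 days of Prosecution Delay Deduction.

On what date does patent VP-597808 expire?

Earliest priority filing: 31 October 1979.
Base term: 31 October 1979 + 18 years → 31 October 1997.
Processing Delay Credit: +227 days → 15 June 1998.
Product Clearance Extension: 2069 days claimed exceeds the 1430-day cap, so +1430 days → 15 May 2002.
Prosecution Delay Deduction: −370 days → 10 May 2001.

2001-05-10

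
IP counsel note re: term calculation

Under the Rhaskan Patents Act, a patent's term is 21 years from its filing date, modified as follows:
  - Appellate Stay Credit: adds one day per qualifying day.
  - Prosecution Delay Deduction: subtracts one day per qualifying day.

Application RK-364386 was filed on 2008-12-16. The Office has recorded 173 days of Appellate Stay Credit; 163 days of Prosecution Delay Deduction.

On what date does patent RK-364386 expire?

December 26, 2029

Base term: filing date + 21 years → 16 December 2029.
Appellate Stay Credit: +173 days → 7 June 2030.
Prosecution Delay Deduction: −163 days → 26 December 2029.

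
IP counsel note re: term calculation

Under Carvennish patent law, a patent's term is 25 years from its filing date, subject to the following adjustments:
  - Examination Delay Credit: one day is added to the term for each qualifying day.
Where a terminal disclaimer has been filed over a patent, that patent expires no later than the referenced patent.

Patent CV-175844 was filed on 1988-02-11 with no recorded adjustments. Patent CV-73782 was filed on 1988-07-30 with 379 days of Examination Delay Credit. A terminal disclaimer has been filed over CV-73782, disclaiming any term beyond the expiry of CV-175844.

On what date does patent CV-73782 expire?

Natural term of CV-73782:
  Base: filing + 25 years → 30 July 2013.
  Examination Delay Credit: +379 days → 13 August 2014.
Expiry of referenced patent CV-175844:
  Base: filing + 25 years → 11 February 2013.
Terminal disclaimer: CV-73782 expires on the earlier of 13 August 2014 and 11 February 2013.

2013-02-11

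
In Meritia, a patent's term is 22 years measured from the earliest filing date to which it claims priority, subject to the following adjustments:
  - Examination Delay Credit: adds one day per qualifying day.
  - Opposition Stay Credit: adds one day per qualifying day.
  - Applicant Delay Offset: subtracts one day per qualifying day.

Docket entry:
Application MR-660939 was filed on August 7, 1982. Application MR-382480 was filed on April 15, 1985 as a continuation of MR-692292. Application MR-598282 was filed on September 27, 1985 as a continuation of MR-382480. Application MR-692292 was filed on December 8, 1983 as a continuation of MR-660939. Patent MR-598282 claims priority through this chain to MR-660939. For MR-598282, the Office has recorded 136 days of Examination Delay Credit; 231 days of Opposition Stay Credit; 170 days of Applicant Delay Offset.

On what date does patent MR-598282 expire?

2005-02-20

Earliest priority filing: 7 August 1982.
Base term: 7 August 1982 + 22 years → 7 August 2004.
Examination Delay Credit: +136 days → 21 December 2004.
Opposition Stay Credit: +231 days → 9 August 2005.
Applicant Delay Offset: −170 days → 20 February 2005.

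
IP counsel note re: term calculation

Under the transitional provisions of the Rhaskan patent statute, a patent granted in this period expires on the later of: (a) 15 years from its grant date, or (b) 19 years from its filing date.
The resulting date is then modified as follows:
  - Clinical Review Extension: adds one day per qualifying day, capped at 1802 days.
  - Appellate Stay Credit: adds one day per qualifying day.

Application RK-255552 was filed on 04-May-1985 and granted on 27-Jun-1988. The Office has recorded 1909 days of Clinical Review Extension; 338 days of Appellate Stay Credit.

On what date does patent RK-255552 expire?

(a) grant + 15 years → 27 June 2003.
(b) filing + 19 years → 4 May 2004.
Later of the two: 4 May 2004.
Clinical Review Extension: 1909 days claimed exceeds the 1802-day cap, so +1802 days → 10 April 2009.
Appellate Stay Credit: +338 days → 14 March 2010.

March 14, 2010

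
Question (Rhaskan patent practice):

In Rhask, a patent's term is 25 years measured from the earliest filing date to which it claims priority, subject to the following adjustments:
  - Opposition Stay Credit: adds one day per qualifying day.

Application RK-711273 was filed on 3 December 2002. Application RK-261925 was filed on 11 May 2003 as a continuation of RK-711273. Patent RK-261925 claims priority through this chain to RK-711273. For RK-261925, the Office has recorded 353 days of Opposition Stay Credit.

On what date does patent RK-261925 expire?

Earliest priority filing: 3 December 2002.
Base term: 3 December 2002 + 25 years → 3 December 2027.
Opposition Stay Credit: +353 days → 20 November 2028.

November 20, 2028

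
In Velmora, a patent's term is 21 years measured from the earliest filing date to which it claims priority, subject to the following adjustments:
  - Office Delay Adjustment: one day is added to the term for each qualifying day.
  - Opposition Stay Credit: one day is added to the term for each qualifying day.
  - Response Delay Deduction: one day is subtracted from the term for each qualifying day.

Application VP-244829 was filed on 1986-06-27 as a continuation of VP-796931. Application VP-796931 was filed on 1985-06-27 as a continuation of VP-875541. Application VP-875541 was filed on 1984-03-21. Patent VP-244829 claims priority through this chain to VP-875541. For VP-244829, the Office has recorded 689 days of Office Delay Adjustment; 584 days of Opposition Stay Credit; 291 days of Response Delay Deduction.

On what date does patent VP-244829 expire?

Earliest priority filing: 21 March 1984.
Base term: 21 March 1984 + 21 years → 21 March 2005.
Office Delay Adjustment: +689 days → 8 February 2007.
Opposition Stay Credit: +584 days → 14 September 2008.
Response Delay Deduction: −291 days → 28 November 2007.

2007-11-28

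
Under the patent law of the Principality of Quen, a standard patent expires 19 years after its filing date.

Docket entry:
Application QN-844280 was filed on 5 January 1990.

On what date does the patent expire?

Filing date + 19 years → 5 January 2009.

2009-01-05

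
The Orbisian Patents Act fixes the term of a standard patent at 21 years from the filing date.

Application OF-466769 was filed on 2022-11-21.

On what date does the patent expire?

Filing date + 21 years → 21 November 2043.

November 21, 2043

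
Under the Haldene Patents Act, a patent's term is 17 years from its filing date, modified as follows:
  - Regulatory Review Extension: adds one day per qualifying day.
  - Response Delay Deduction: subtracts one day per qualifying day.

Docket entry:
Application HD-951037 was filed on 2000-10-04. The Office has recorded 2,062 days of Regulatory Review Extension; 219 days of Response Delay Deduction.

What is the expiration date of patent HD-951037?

October 21, 2022

Base term: filing date + 17 years → 4 October 2017.
Regulatory Review Extension: +2062 days → 28 May 2023.
Response Delay Deduction: −219 days → 21 October 2022.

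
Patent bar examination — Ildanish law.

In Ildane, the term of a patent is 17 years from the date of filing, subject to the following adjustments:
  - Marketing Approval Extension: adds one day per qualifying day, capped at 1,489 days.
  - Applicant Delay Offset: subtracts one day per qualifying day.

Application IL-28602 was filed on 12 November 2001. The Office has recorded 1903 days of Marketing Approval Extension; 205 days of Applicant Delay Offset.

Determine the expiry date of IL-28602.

Base term: filing date + 17 years → 12 November 2018.
Marketing Approval Extension: 1903 days claimed exceeds the 1489-day cap, so +1489 days → 10 December 2022.
Applicant Delay Offset: −205 days → 19 May 2022.

May 19, 2022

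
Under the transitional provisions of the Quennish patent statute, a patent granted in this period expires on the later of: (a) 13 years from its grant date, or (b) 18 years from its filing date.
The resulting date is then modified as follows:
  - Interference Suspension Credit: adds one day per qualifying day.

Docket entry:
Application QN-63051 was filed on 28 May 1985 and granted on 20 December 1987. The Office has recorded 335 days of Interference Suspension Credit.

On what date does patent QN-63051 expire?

April 27, 2004

(a) grant + 13 years → 20 December 2000.
(b) filing + 18 years → 28 May 2003.
Later of the two: 28 May 2003.
Interference Suspension Credit: +335 days → 27 April 2004.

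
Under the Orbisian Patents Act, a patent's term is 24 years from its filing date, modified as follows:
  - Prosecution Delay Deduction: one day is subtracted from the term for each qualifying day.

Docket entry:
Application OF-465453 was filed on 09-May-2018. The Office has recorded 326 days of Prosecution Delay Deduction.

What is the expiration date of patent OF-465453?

June 17, 2041

Base term: filing date + 24 years → 9 May 2042.
Prosecution Delay Deduction: −326 days → 17 June 2041.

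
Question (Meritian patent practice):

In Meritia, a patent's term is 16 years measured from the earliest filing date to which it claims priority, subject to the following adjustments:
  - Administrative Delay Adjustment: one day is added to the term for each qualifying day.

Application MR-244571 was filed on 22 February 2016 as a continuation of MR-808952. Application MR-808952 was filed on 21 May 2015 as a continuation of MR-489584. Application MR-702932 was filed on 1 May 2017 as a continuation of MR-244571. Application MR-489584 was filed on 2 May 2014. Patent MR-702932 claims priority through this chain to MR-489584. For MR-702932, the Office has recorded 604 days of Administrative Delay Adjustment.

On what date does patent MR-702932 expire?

December 27, 2031

Earliest priority filing: 2 May 2014.
Base term: 2 May 2014 + 16 years → 2 May 2030.
Administrative Delay Adjustment: +604 days → 27 December 2031.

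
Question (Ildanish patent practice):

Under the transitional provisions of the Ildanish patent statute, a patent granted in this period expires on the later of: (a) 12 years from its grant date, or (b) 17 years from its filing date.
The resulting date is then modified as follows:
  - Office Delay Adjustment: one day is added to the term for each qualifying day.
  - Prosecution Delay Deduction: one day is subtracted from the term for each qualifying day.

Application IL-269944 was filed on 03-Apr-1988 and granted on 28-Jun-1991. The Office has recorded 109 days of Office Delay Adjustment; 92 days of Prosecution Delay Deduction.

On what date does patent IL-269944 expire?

(a) grant + 12 years → 28 June 2003.
(b) filing + 17 years → 3 April 2005.
Later of the two: 3 April 2005.
Office Delay Adjustment: +109 days → 21 July 2005.
Prosecution Delay Deduction: −92 days → 20 April 2005.

2005-04-20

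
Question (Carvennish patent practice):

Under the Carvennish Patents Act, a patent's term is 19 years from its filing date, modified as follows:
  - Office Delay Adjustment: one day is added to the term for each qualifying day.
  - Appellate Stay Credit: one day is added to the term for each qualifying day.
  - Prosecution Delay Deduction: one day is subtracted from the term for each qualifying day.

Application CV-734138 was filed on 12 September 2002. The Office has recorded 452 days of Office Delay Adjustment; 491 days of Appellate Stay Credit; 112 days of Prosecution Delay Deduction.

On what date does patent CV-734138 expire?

Base term: filing date + 19 years → 12 September 2021.
Office Delay Adjustment: +452 days → 8 December 2022.
Appellate Stay Credit: +491 days → 12 April 2024.
Prosecution Delay Deduction: −112 days → 22 December 2023.

December 22, 2023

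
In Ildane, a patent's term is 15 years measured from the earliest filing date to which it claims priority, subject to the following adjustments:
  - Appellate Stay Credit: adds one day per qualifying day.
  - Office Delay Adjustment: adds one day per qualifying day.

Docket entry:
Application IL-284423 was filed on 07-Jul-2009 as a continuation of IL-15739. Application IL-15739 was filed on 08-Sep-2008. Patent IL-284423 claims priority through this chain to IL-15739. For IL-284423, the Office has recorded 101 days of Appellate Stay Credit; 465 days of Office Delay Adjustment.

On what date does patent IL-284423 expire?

Earliest priority filing: 8 September 2008.
Base term: 8 September 2008 + 15 years → 8 September 2023.
Appellate Stay Credit: +101 days → 18 December 2023.
Office Delay Adjustment: +465 days → 27 March 2025.

March 27, 2025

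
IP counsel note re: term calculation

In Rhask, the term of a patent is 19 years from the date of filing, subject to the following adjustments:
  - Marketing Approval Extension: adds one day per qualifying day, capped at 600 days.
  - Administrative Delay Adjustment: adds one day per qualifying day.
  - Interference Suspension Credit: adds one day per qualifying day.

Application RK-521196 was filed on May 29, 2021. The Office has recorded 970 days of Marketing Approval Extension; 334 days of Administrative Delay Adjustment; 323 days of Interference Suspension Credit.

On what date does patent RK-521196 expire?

Base term: filing date + 19 years → 29 May 2040.
Marketing Approval Extension: 970 days claimed exceeds the 600-day cap, so +600 days → 19 January 2042.
Administrative Delay Adjustment: +334 days → 19 December 2042.
Interference Suspension Credit: +323 days → 7 November 2043.

November 7, 2043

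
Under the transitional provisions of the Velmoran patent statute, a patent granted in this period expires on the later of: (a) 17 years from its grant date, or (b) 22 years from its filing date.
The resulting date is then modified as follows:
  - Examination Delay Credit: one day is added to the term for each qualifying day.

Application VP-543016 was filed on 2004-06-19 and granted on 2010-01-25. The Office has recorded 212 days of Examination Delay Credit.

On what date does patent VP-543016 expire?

(a) grant + 17 years → 25 January 2027.
(b) filing + 22 years → 19 June 2026.
Later of the two: 25 January 2027.
Examination Delay Credit: +212 days → 25 August 2027.

August 25, 2027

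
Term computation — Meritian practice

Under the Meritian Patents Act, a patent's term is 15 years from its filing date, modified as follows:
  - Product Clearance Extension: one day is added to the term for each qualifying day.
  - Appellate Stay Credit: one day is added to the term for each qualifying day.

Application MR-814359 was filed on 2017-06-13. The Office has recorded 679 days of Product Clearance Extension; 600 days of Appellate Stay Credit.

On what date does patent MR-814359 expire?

Base term: filing date + 15 years → 13 June 2032.
Product Clearance Extension: +679 days → 23 April 2034.
Appellate Stay Credit: +600 days → 14 December 2035.

2035-12-14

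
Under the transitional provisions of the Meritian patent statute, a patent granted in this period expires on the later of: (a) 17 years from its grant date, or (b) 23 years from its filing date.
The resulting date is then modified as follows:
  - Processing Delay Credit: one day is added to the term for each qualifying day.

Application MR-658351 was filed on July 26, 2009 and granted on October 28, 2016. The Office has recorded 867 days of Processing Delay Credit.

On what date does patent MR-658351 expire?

2036-03-13

(a) grant + 17 years → 28 October 2033.
(b) filing + 23 years → 26 July 2032.
Later of the two: 28 October 2033.
Processing Delay Credit: +867 days → 13 March 2036.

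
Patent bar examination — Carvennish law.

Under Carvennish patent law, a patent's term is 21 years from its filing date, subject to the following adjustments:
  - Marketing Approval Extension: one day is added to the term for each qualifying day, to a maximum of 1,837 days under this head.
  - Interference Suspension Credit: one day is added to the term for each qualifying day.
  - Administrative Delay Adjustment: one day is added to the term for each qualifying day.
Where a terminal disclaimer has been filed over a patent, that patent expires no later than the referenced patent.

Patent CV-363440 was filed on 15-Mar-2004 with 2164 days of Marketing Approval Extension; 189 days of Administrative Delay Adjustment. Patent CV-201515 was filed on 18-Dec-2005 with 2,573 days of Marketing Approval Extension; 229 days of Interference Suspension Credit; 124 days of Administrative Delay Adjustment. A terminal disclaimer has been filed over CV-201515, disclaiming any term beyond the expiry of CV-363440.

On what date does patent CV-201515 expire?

Natural term of CV-201515:
  Base: filing + 21 years → 18 December 2026.
  Marketing Approval Extension: 2573 days claimed exceeds the 1837-day cap, so +1837 days → 29 December 2031.
  Interference Suspension Credit: +229 days → 14 August 2032.
  Administrative Delay Adjustment: +124 days → 16 December 2032.
Expiry of referenced patent CV-363440:
  Base: filing + 21 years → 15 March 2025.
  Marketing Approval Extension: 2164 days claimed exceeds the 1837-day cap, so +1837 days → 26 March 2030.
  Administrative Delay Adjustment: +189 days → 1 October 2030.
Terminal disclaimer: CV-201515 expires on the earlier of 16 December 2032 and 1 October 2030.

October 1, 2030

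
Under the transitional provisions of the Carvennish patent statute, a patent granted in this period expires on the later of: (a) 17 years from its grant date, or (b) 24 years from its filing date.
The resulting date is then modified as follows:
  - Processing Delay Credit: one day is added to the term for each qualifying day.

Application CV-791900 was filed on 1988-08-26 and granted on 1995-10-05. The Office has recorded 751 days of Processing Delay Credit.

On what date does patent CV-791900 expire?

October 26, 2014

(a) grant + 17 years → 5 October 2012.
(b) filing + 24 years → 26 August 2012.
Later of the two: 5 October 2012.
Processing Delay Credit: +751 days → 26 October 2014.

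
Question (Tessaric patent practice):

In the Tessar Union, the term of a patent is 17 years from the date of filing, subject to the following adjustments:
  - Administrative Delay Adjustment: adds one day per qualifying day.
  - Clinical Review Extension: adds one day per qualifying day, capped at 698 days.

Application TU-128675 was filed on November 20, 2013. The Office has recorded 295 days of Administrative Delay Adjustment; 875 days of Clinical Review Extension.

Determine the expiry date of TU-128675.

Base term: filing date + 17 years → 20 November 2030.
Administrative Delay Adjustment: +295 days → 11 September 2031.
Clinical Review Extension: 875 days claimed exceeds the 698-day cap, so +698 days → 9 August 2033.

August 9, 2033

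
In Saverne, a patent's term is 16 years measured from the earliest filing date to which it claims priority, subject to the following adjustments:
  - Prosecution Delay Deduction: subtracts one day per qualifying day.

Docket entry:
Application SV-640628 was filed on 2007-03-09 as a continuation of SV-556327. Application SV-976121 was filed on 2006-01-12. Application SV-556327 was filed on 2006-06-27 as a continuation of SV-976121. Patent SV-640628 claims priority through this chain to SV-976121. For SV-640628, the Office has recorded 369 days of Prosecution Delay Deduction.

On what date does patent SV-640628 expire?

Earliest priority filing: 12 January 2006.
Base term: 12 January 2006 + 16 years → 12 January 2022.
Prosecution Delay Deduction: −369 days → 8 January 2021.

2021-01-08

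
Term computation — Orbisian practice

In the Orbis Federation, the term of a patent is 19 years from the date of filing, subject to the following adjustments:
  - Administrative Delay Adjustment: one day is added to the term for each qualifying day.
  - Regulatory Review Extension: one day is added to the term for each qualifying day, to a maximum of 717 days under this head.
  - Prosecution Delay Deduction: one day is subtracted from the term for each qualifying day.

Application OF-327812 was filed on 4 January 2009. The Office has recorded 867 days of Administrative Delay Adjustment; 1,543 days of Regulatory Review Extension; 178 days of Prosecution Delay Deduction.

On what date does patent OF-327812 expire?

November 10, 2031

Base term: filing date + 19 years → 4 January 2028.
Administrative Delay Adjustment: +867 days → 20 May 2030.
Regulatory Review Extension: 1543 days claimed exceeds the 717-day cap, so +717 days → 6 May 2032.
Prosecution Delay Deduction: −178 days → 10 November 2031.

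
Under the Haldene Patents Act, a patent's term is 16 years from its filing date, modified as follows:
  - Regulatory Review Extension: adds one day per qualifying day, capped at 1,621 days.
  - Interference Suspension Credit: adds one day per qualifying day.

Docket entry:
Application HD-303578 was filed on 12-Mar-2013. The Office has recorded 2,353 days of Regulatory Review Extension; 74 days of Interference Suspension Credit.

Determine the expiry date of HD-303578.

Base term: filing date + 16 years → 12 March 2029.
Regulatory Review Extension: 2353 days claimed exceeds the 1621-day cap, so +1621 days → 19 August 2033.
Interference Suspension Credit: +74 days → 1 November 2033.

2033-11-01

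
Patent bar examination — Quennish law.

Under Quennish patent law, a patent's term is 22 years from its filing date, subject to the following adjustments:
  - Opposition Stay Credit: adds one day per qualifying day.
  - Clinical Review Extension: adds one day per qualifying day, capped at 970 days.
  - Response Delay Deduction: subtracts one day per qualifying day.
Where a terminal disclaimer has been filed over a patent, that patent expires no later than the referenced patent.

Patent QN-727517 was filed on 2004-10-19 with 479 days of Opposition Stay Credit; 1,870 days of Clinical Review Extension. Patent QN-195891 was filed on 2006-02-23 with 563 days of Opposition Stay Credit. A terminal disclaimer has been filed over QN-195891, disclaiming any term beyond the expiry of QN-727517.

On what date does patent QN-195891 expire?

Natural term of QN-195891:
  Base: filing + 22 years → 23 February 2028.
  Opposition Stay Credit: +563 days → 8 September 2029.
Expiry of referenced patent QN-727517:
  Base: filing + 22 years → 19 October 2026.
  Opposition Stay Credit: +479 days → 10 February 2028.
  Clinical Review Extension: 1870 days claimed exceeds the 970-day cap, so +970 days → 7 October 2030.
Terminal disclaimer: QN-195891 expires on the earlier of 8 September 2029 and 7 October 2030.

2029-09-08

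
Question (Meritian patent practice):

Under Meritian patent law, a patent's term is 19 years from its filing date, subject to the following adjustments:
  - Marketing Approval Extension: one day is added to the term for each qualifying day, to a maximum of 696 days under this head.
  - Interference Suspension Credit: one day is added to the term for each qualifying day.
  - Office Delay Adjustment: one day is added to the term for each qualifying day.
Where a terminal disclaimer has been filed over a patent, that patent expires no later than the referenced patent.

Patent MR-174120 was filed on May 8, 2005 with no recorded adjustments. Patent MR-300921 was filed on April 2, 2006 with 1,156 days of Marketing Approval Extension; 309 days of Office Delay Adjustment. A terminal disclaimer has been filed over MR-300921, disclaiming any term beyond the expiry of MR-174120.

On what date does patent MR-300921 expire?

Natural term of MR-300921:
  Base: filing + 19 years → 2 April 2025.
  Marketing Approval Extension: 1156 days claimed exceeds the 696-day cap, so +696 days → 27 February 2027.
  Office Delay Adjustment: +309 days → 2 January 2028.
Expiry of referenced patent MR-174120:
  Base: filing + 19 years → 8 May 2024.
Terminal disclaimer: MR-300921 expires on the earlier of 2 January 2028 and 8 May 2024.

2024-05-08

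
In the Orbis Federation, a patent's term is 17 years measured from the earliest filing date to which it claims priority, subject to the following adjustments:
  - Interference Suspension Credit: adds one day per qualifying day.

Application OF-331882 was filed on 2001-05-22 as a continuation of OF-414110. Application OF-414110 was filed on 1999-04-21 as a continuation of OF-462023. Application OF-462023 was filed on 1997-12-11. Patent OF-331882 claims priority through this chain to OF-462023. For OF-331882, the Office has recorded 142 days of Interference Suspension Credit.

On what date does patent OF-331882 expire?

Earliest priority filing: 11 December 1997.
Base term: 11 December 1997 + 17 years → 11 December 2014.
Interference Suspension Credit: +142 days → 2 May 2015.

2015-05-02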